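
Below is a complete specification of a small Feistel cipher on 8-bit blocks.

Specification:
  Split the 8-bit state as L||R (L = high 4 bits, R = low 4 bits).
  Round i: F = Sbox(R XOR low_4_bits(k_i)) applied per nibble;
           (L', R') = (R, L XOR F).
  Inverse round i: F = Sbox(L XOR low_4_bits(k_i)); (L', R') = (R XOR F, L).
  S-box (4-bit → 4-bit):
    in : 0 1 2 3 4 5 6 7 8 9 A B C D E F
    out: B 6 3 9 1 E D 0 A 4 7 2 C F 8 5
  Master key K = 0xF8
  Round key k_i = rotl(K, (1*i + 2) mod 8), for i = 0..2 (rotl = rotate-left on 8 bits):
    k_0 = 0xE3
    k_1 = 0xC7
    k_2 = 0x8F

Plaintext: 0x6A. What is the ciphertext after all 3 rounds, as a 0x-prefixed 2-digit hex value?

s_0 = plaintext = 0x6A
s_1 = Round(s_0, k_0) = 0xA2
s_2 = Round(s_1, k_1) = 0x24
s_3 = Round(s_2, k_2) = 0x40

0x40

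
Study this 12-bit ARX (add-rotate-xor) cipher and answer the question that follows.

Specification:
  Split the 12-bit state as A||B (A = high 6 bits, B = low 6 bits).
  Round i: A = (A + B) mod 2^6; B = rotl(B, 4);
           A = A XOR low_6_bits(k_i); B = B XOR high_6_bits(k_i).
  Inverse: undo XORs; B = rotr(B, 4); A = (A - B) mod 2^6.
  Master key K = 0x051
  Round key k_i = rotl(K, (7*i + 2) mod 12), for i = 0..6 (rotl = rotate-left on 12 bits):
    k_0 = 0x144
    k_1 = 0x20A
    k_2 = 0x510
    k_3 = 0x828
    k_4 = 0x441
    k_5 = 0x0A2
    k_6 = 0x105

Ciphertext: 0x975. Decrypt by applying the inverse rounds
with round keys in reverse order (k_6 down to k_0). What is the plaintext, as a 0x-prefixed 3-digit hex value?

s_0 = ciphertext = 0x975
s_1 = InvRound(s_0, k_6) = 0x647
s_2 = InvRound(s_1, k_5) = 0x9D4
s_3 = InvRound(s_2, k_4) = 0x494
s_4 = InvRound(s_3, k_3) = 0x9D3
s_5 = InvRound(s_4, k_2) = 0x6DC
s_6 = InvRound(s_5, k_1) = 0x011
s_7 = InvRound(s_6, k_0) = 0xCD1

0xCD1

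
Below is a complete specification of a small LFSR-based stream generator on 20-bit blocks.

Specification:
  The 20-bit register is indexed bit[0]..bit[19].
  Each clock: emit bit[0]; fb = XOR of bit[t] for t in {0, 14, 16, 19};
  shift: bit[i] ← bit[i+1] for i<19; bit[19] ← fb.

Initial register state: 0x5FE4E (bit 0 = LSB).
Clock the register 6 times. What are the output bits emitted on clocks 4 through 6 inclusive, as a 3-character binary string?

reg_0 = 0x5FE4E
clock 1: out=0, reg = 0x2FF27
clock 2: out=1, reg = 0x17F93
clock 3: out=1, reg = 0x8BFC9
clock 4: out=1, reg = 0x45FE4
clock 5: out=0, reg = 0xA2FF2
clock 6: out=0, reg = 0xD17F9

100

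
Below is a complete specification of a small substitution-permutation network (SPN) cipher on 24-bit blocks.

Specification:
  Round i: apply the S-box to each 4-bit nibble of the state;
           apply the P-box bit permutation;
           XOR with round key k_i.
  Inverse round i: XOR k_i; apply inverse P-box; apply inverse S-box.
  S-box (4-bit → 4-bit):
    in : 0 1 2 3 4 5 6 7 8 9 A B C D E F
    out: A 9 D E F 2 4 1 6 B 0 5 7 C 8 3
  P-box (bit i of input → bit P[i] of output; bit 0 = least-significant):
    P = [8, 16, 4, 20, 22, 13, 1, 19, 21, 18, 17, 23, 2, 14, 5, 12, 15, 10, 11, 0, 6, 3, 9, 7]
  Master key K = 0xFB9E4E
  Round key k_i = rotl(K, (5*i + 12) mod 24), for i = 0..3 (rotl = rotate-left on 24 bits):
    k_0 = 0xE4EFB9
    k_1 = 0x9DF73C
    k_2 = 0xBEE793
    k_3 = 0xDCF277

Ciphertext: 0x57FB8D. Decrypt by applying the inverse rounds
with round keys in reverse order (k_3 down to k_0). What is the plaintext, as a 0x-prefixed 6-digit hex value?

s_0 = ciphertext = 0x57FB8D
s_1 = InvRound(s_0, k_3) = 0x966DDC
s_2 = InvRound(s_1, k_2) = 0xC277DA
s_3 = InvRound(s_2, k_1) = 0x17B820
s_4 = InvRound(s_3, k_0) = 0x300274

0x300274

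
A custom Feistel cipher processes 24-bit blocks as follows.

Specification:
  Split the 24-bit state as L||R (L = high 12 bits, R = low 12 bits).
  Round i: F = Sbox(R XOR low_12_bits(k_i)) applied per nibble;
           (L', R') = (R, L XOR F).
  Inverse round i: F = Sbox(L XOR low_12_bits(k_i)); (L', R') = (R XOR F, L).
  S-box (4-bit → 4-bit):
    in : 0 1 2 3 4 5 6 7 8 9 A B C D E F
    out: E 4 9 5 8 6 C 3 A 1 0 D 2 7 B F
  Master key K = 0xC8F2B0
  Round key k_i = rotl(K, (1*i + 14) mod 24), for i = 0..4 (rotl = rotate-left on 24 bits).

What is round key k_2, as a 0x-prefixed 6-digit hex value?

K = 0xC8F2B0
k_0 = rotl(K, (1*0+14) mod 24) = rotl(K, 14) = 0xAC323C
k_1 = rotl(K, (1*1+14) mod 24) = rotl(K, 15) = 0x586479
k_2 = rotl(K, (1*2+14) mod 24) = rotl(K, 16) = 0xB0C8F2

0xB0C8F2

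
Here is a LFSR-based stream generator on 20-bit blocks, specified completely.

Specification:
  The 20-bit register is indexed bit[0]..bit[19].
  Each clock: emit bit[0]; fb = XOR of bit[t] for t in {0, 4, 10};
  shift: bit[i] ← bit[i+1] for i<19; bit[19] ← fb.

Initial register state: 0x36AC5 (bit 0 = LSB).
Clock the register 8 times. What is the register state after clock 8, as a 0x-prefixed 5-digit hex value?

0xB336A

reg_0 = 0x36AC5
clock 1: out=1, reg = 0x9B562
clock 2: out=0, reg = 0xCDAB1
clock 3: out=1, reg = 0x66D58
clock 4: out=0, reg = 0x336AC
clock 5: out=0, reg = 0x99B56
clock 6: out=0, reg = 0xCCDAB
clock 7: out=1, reg = 0x666D5
clock 8: out=1, reg = 0xB336A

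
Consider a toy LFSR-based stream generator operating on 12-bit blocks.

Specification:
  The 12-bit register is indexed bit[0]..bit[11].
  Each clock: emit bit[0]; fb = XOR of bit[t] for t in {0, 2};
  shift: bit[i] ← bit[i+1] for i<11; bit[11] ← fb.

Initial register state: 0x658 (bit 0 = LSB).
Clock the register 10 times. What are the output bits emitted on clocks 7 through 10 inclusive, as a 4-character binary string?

reg_0 = 0x658
clock 1: out=0, reg = 0x32C
clock 2: out=0, reg = 0x996
clock 3: out=0, reg = 0xCCB
clock 4: out=1, reg = 0xE65
clock 5: out=1, reg = 0x732
clock 6: out=0, reg = 0x399
clock 7: out=1, reg = 0x9CC
clock 8: out=0, reg = 0xCE6
clock 9: out=0, reg = 0xE73
clock 10: out=1, reg = 0xF39

1001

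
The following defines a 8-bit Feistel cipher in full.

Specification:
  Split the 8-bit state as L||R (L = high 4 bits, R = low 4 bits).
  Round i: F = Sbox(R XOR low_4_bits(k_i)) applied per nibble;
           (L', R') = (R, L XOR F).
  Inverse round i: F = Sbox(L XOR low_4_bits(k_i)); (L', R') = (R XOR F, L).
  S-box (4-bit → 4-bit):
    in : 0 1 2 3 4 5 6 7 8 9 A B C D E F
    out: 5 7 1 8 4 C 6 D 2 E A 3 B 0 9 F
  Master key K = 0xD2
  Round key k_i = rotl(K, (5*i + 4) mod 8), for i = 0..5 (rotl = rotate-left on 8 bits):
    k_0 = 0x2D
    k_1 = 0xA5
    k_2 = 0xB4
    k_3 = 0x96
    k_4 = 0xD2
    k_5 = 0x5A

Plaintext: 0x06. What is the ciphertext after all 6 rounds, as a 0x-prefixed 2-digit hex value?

0xB0

s_0 = plaintext = 0x06
s_1 = Round(s_0, k_0) = 0x63
s_2 = Round(s_1, k_1) = 0x30
s_3 = Round(s_2, k_2) = 0x07
s_4 = Round(s_3, k_3) = 0x77
s_5 = Round(s_4, k_4) = 0x7B
s_6 = Round(s_5, k_5) = 0xB0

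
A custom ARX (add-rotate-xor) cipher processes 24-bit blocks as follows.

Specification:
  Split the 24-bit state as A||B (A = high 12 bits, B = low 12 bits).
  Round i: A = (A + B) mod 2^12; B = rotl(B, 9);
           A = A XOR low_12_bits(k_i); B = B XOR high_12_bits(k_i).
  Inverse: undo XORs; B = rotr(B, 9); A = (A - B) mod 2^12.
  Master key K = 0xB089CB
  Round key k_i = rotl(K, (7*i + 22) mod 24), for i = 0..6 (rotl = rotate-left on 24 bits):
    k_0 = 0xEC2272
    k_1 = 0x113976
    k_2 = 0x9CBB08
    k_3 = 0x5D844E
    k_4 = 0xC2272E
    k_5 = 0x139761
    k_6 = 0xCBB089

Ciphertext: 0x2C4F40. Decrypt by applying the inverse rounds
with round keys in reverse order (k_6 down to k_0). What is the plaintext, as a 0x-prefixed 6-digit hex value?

0x9A091F

s_0 = ciphertext = 0x2C4F40
s_1 = InvRound(s_0, k_6) = 0x274FD9
s_2 = InvRound(s_1, k_5) = 0xE0E707
s_3 = InvRound(s_2, k_4) = 0xFF392D
s_4 = InvRound(s_3, k_3) = 0x40F7AE
s_5 = InvRound(s_4, k_2) = 0xBD832F
s_6 = InvRound(s_5, k_1) = 0x0CD1E1
s_7 = InvRound(s_6, k_0) = 0x9A091F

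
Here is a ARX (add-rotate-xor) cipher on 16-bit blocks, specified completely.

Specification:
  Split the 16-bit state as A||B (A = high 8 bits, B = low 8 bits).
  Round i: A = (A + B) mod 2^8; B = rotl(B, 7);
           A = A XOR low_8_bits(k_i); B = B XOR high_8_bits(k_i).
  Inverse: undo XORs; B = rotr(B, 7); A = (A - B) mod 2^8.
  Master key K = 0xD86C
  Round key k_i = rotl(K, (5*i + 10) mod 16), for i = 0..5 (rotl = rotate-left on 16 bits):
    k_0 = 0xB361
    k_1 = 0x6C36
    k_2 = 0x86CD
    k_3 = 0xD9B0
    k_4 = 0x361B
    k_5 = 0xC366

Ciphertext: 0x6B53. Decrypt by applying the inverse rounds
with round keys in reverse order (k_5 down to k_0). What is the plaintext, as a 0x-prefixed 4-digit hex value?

s_0 = ciphertext = 0x6B53
s_1 = InvRound(s_0, k_5) = 0xEC21
s_2 = InvRound(s_1, k_4) = 0xC92E
s_3 = InvRound(s_2, k_3) = 0x8AEF
s_4 = InvRound(s_3, k_2) = 0x75D2
s_5 = InvRound(s_4, k_1) = 0xC67D
s_6 = InvRound(s_5, k_0) = 0x0A9D

0x0A9D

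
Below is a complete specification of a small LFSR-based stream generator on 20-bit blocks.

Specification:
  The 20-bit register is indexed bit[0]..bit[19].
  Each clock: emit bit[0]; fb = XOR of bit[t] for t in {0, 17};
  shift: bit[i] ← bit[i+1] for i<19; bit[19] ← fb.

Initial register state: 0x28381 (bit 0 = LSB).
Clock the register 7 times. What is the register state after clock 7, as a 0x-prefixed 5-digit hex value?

0x00507

reg_0 = 0x28381
clock 1: out=1, reg = 0x141C0
clock 2: out=0, reg = 0x0A0E0
clock 3: out=0, reg = 0x05070
clock 4: out=0, reg = 0x02838
clock 5: out=0, reg = 0x0141C
clock 6: out=0, reg = 0x00A0E
clock 7: out=0, reg = 0x00507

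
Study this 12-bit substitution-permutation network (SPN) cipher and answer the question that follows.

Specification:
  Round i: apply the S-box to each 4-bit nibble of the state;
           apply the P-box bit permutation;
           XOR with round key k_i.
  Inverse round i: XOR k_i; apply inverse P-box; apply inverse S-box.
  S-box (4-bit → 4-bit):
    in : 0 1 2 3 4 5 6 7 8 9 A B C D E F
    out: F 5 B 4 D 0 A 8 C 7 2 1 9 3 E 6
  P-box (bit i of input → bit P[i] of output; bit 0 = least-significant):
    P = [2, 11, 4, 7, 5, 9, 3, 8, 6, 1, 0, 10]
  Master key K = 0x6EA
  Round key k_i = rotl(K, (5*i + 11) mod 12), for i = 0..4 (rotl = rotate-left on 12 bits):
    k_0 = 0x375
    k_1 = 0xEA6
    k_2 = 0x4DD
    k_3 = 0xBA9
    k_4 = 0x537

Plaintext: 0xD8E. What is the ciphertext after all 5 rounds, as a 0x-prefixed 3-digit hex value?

s_0 = plaintext = 0xD8E
s_1 = Round(s_0, k_0) = 0xAAF
s_2 = Round(s_1, k_1) = 0x4B4
s_3 = Round(s_2, k_2) = 0x028
s_4 = Round(s_3, k_3) = 0xC5A
s_5 = Round(s_4, k_4) = 0x977

0x977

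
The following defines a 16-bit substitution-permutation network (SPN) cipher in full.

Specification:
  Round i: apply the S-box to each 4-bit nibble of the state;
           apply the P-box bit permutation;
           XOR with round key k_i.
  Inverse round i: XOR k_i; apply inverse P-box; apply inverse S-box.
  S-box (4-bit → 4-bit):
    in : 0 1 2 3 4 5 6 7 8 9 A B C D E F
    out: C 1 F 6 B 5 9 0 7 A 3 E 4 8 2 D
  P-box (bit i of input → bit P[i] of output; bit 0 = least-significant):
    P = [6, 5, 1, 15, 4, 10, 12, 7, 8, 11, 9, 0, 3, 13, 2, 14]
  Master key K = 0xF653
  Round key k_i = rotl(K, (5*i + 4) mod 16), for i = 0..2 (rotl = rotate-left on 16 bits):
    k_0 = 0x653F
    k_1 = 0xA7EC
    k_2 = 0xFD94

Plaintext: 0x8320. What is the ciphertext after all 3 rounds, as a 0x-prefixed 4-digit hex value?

s_0 = plaintext = 0x8320
s_1 = Round(s_0, k_0) = 0xDBA1
s_2 = Round(s_1, k_1) = 0xE9BD
s_3 = Round(s_2, k_2) = 0x4115

0x4115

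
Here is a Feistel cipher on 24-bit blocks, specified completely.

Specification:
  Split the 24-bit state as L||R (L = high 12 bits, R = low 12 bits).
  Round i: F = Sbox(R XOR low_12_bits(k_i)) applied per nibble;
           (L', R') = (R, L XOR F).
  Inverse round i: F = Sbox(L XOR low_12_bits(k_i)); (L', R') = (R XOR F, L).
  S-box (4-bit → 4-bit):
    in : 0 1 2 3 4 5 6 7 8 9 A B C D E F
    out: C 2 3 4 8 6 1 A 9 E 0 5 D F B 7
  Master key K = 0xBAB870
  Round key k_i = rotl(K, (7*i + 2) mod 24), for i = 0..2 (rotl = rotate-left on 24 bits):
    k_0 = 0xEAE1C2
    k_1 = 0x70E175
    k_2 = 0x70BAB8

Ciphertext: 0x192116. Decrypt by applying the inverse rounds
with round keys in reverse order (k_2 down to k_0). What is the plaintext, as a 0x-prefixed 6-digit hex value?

0x56E7F6

s_0 = ciphertext = 0x192116
s_1 = InvRound(s_0, k_2) = 0x426192
s_2 = InvRound(s_1, k_1) = 0x7F6426
s_3 = InvRound(s_2, k_0) = 0x56E7F6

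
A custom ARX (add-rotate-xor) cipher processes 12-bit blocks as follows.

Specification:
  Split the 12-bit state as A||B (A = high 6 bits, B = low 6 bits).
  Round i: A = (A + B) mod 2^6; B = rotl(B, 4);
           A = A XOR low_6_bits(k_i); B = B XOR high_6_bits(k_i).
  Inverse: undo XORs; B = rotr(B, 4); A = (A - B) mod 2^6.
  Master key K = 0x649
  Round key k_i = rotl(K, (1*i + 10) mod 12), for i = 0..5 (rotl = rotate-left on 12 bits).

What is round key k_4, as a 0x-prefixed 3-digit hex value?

0x925

K = 0x649
k_0 = rotl(K, (1*0+10) mod 12) = rotl(K, 10) = 0x592
k_1 = rotl(K, (1*1+10) mod 12) = rotl(K, 11) = 0xB24
k_2 = rotl(K, (1*2+10) mod 12) = rotl(K, 0) = 0x649
k_3 = rotl(K, (1*3+10) mod 12) = rotl(K, 1) = 0xC92
k_4 = rotl(K, (1*4+10) mod 12) = rotl(K, 2) = 0x925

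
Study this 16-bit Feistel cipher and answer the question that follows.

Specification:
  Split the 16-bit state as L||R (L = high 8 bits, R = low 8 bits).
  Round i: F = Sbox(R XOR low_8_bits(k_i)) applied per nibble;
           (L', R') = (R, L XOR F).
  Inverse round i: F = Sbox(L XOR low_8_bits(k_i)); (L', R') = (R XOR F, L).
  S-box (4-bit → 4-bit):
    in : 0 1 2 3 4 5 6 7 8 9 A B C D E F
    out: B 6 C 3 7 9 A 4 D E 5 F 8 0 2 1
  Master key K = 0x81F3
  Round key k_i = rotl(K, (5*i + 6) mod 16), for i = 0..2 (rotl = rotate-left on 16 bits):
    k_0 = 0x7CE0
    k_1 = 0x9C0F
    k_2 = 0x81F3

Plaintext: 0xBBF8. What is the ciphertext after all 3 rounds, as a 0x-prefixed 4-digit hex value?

0xF66F

s_0 = plaintext = 0xBBF8
s_1 = Round(s_0, k_0) = 0xF8D6
s_2 = Round(s_1, k_1) = 0xD6F6
s_3 = Round(s_2, k_2) = 0xF66F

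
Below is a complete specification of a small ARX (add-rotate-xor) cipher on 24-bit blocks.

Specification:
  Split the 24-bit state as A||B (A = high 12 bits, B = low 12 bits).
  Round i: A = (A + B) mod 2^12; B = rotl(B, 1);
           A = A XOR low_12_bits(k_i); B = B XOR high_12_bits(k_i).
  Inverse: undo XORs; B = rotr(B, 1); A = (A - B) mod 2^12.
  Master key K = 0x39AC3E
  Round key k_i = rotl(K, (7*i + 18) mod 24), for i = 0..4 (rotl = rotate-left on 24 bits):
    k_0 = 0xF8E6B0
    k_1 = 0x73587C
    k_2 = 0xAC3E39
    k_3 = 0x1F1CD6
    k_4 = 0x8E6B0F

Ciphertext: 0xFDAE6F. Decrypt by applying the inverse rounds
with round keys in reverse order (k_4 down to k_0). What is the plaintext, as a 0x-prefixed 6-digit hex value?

0x04F0F9

s_0 = ciphertext = 0xFDAE6F
s_1 = InvRound(s_0, k_4) = 0x991B44
s_2 = InvRound(s_1, k_3) = 0x7EDD5A
s_3 = InvRound(s_2, k_2) = 0xE08BCC
s_4 = InvRound(s_3, k_1) = 0x7F8E7C
s_5 = InvRound(s_4, k_0) = 0x04F0F9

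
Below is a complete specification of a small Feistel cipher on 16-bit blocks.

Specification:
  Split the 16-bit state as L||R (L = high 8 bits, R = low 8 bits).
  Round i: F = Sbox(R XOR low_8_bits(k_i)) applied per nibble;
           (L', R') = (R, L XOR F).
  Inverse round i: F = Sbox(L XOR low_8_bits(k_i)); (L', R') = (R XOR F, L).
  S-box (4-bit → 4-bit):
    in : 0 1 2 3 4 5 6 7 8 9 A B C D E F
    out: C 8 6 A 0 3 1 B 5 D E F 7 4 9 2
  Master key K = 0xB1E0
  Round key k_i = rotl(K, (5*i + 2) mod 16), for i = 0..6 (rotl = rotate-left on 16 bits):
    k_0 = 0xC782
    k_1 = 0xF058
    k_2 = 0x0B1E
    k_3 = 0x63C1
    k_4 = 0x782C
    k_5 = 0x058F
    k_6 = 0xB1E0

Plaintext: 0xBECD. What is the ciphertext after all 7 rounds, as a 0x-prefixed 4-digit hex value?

s_0 = plaintext = 0xBECD
s_1 = Round(s_0, k_0) = 0xCDBC
s_2 = Round(s_1, k_1) = 0xBC5D
s_3 = Round(s_2, k_2) = 0x5DB6
s_4 = Round(s_3, k_3) = 0xB6E6
s_5 = Round(s_4, k_4) = 0xE6C8
s_6 = Round(s_5, k_5) = 0xC8ED
s_7 = Round(s_6, k_6) = 0xED0C

0xED0C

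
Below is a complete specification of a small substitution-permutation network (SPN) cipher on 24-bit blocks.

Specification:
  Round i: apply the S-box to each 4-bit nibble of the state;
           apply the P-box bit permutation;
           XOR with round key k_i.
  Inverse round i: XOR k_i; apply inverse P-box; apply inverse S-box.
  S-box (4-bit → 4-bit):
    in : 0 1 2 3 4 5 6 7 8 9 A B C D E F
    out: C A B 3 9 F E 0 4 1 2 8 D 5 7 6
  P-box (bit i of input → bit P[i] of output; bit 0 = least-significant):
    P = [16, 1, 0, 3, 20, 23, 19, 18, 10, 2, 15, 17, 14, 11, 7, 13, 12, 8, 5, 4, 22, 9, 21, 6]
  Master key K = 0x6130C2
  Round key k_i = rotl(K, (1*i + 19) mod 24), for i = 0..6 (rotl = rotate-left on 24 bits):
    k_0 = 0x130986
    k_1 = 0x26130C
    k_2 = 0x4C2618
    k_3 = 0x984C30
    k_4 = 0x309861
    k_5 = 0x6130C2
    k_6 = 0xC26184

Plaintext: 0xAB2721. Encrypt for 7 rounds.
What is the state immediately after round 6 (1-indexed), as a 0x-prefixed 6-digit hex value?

s_0 = plaintext = 0xAB2721
s_1 = Round(s_0, k_0) = 0x87639C
s_2 = Round(s_1, k_1) = 0x173F81
s_3 = Round(s_2, k_2) = 0x44EC56
s_4 = Round(s_3, k_3) = 0x4690EB
s_5 = Round(s_4, k_4) = 0xEA5919
s_6 = Round(s_5, k_5) = 0x845F42
s_7 = Round(s_6, k_6) = 0xF7991A

0x845F42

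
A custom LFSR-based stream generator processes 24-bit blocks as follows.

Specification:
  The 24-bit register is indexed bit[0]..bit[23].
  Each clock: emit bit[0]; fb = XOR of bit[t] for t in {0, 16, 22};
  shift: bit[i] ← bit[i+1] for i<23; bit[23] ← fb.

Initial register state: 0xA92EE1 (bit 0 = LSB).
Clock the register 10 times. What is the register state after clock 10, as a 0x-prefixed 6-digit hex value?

0x50AA4B

reg_0 = 0xA92EE1
clock 1: out=1, reg = 0x549770
clock 2: out=0, reg = 0xAA4BB8
clock 3: out=0, reg = 0x5525DC
clock 4: out=0, reg = 0x2A92EE
clock 5: out=0, reg = 0x154977
clock 6: out=1, reg = 0x0AA4BB
clock 7: out=1, reg = 0x85525D
clock 8: out=1, reg = 0x42A92E
clock 9: out=0, reg = 0xA15497
clock 10: out=1, reg = 0x50AA4B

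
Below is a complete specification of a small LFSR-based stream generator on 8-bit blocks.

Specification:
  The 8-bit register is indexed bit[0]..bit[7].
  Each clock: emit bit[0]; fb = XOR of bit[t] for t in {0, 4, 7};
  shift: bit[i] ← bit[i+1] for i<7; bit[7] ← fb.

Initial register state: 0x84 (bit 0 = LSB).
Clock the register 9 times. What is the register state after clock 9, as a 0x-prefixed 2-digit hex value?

0x75

reg_0 = 0x84
clock 1: out=0, reg = 0xC2
clock 2: out=0, reg = 0xE1
clock 3: out=1, reg = 0x70
clock 4: out=0, reg = 0xB8
clock 5: out=0, reg = 0x5C
clock 6: out=0, reg = 0xAE
clock 7: out=0, reg = 0xD7
clock 8: out=1, reg = 0xEB
clock 9: out=1, reg = 0x75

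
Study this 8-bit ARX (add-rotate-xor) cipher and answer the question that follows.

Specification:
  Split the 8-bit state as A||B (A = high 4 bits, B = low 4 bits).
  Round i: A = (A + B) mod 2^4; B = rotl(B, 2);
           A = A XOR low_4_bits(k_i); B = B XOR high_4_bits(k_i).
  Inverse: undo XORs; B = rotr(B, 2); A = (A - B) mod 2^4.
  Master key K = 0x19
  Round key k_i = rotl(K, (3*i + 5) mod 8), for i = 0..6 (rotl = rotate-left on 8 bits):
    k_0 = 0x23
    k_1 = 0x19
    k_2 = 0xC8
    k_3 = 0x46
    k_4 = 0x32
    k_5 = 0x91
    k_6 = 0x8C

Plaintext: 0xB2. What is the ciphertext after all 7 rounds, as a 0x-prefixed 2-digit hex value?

0x4E

s_0 = plaintext = 0xB2
s_1 = Round(s_0, k_0) = 0xEA
s_2 = Round(s_1, k_1) = 0x1B
s_3 = Round(s_2, k_2) = 0x42
s_4 = Round(s_3, k_3) = 0x0C
s_5 = Round(s_4, k_4) = 0xE0
s_6 = Round(s_5, k_5) = 0xF9
s_7 = Round(s_6, k_6) = 0x4E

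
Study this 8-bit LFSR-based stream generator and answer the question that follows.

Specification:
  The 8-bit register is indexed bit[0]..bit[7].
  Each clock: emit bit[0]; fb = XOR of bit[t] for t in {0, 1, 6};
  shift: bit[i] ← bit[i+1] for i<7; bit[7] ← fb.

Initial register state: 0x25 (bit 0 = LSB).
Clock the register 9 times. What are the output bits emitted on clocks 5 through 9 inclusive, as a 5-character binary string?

01001

reg_0 = 0x25
clock 1: out=1, reg = 0x92
clock 2: out=0, reg = 0xC9
clock 3: out=1, reg = 0x64
clock 4: out=0, reg = 0xB2
clock 5: out=0, reg = 0xD9
clock 6: out=1, reg = 0x6C
clock 7: out=0, reg = 0xB6
clock 8: out=0, reg = 0xDB
clock 9: out=1, reg = 0xED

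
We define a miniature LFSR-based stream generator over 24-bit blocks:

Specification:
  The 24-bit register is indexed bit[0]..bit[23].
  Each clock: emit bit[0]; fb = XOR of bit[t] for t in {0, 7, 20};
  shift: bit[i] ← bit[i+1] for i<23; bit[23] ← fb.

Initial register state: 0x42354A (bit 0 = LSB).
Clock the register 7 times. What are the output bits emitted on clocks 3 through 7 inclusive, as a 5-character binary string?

reg_0 = 0x42354A
clock 1: out=0, reg = 0x211AA5
clock 2: out=1, reg = 0x108D52
clock 3: out=0, reg = 0x8846A9
clock 4: out=1, reg = 0x442354
clock 5: out=0, reg = 0x2211AA
clock 6: out=0, reg = 0x9108D5
clock 7: out=1, reg = 0xC8846A

01001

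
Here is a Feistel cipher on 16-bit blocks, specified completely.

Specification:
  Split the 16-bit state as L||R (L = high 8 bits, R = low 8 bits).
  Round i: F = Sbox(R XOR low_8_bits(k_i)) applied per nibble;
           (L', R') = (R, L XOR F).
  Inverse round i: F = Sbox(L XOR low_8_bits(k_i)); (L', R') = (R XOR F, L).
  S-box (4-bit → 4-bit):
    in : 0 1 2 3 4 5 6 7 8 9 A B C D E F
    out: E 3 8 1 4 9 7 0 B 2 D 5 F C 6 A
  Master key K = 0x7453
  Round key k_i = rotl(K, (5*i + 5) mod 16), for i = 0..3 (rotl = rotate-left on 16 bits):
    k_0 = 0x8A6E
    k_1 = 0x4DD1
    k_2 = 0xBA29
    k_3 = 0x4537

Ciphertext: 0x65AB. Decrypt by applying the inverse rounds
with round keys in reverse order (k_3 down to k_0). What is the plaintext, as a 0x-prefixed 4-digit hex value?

s_0 = ciphertext = 0x65AB
s_1 = InvRound(s_0, k_3) = 0x3365
s_2 = InvRound(s_1, k_2) = 0x5833
s_3 = InvRound(s_2, k_1) = 0x8158
s_4 = InvRound(s_3, k_0) = 0x3281

0x3281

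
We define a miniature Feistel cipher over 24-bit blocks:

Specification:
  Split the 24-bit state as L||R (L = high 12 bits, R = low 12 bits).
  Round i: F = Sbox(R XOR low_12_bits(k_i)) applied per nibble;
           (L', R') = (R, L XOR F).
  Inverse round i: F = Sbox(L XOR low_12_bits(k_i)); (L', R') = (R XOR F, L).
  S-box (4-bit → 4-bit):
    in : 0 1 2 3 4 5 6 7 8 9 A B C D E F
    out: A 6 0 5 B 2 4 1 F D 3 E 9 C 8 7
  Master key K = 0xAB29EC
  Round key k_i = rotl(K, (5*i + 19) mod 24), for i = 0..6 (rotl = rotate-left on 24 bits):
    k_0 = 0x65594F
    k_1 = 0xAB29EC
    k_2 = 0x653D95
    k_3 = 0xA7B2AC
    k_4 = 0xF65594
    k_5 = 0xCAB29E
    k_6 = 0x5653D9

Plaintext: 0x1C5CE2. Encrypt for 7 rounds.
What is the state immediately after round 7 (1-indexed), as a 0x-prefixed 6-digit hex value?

s_0 = plaintext = 0x1C5CE2
s_1 = Round(s_0, k_0) = 0xCE23F9
s_2 = Round(s_1, k_1) = 0x3F9F80
s_3 = Round(s_2, k_2) = 0xF8039B
s_4 = Round(s_3, k_3) = 0x39B9D1
s_5 = Round(s_4, k_4) = 0x9D1A29
s_6 = Round(s_5, k_5) = 0xA29630
s_7 = Round(s_6, k_6) = 0x6308A4

0x6308A4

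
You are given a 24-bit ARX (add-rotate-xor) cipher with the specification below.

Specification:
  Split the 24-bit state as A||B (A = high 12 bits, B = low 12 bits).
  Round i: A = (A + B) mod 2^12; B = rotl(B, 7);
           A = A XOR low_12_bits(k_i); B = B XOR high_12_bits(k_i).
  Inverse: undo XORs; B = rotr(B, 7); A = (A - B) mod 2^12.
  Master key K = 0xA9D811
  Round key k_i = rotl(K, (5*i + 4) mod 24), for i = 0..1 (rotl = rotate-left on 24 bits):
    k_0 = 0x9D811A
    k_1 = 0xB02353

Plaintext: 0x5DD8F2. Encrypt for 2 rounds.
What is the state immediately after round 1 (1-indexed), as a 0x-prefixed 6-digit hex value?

s_0 = plaintext = 0x5DD8F2
s_1 = Round(s_0, k_0) = 0xFD509F
s_2 = Round(s_1, k_1) = 0x327486

0xFD509F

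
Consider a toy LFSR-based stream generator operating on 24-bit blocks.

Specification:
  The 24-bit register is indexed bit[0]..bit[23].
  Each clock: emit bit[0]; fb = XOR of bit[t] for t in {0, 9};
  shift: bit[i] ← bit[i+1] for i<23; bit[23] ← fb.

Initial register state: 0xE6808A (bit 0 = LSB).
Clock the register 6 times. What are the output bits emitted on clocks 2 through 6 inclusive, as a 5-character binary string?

10100

reg_0 = 0xE6808A
clock 1: out=0, reg = 0x734045
clock 2: out=1, reg = 0xB9A022
clock 3: out=0, reg = 0x5CD011
clock 4: out=1, reg = 0xAE6808
clock 5: out=0, reg = 0x573404
clock 6: out=0, reg = 0x2B9A02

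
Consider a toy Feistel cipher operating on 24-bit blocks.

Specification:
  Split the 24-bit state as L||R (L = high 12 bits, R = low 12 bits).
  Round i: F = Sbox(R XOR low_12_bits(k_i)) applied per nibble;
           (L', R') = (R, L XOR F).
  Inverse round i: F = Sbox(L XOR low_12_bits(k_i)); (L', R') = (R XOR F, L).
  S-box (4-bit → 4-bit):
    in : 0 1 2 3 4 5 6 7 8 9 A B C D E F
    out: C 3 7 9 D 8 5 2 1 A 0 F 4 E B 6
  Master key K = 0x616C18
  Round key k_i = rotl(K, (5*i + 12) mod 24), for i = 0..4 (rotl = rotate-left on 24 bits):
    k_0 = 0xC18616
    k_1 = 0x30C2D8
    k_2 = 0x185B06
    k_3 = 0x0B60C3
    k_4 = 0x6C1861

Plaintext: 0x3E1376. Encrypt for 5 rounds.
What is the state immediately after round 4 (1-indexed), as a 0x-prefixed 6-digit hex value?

0xCCCDE8

s_0 = plaintext = 0x3E1376
s_1 = Round(s_0, k_0) = 0x376BBD
s_2 = Round(s_1, k_1) = 0xBBD92E
s_3 = Round(s_2, k_2) = 0x92ECCC
s_4 = Round(s_3, k_3) = 0xCCCDE8
s_5 = Round(s_4, k_4) = 0xDE84D6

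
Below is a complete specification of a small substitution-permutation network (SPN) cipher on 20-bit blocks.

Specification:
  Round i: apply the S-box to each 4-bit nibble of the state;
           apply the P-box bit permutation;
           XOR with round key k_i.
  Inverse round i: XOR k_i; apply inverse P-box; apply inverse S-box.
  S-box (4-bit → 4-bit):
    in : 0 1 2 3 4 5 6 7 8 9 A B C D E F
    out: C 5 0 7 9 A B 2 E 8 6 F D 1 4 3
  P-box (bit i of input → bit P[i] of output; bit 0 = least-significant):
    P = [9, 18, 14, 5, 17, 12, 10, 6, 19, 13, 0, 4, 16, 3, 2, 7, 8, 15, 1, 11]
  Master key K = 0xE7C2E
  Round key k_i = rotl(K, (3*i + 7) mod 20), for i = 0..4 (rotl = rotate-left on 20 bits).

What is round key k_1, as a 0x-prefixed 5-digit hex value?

K = 0xE7C2E
k_0 = rotl(K, (3*0+7) mod 20) = rotl(K, 7) = 0xE1773
k_1 = rotl(K, (3*1+7) mod 20) = rotl(K, 10) = 0x0BB9F

0x0BB9F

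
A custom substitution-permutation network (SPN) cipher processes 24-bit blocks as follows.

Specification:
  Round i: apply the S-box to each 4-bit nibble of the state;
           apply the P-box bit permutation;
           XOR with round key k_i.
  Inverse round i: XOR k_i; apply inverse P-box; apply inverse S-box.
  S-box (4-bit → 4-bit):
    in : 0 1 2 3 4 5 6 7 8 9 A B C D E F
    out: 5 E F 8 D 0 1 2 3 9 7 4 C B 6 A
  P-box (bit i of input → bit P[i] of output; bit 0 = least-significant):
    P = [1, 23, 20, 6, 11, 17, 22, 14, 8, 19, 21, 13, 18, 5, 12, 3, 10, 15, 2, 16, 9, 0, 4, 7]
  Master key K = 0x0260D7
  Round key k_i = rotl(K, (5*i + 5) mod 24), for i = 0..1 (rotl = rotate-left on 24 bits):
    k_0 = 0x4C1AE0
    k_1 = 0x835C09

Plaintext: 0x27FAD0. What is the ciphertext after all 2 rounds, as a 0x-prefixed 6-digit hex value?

0xBF7820

s_0 = plaintext = 0x27FAD0
s_1 = Round(s_0, k_0) = 0x76D15B
s_2 = Round(s_1, k_1) = 0xBF7820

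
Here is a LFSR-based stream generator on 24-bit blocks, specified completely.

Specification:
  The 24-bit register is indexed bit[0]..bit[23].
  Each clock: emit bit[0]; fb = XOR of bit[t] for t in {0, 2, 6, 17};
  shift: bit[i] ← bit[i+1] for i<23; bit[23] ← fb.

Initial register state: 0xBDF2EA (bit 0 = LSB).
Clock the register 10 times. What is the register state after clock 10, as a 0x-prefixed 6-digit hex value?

0xD16F7C

reg_0 = 0xBDF2EA
clock 1: out=0, reg = 0xDEF975
clock 2: out=1, reg = 0x6F7CBA
clock 3: out=0, reg = 0xB7BE5D
clock 4: out=1, reg = 0x5BDF2E
clock 5: out=0, reg = 0x2DEF97
clock 6: out=1, reg = 0x16F7CB
clock 7: out=1, reg = 0x8B7BE5
clock 8: out=1, reg = 0x45BDF2
clock 9: out=0, reg = 0xA2DEF9
clock 10: out=1, reg = 0xD16F7C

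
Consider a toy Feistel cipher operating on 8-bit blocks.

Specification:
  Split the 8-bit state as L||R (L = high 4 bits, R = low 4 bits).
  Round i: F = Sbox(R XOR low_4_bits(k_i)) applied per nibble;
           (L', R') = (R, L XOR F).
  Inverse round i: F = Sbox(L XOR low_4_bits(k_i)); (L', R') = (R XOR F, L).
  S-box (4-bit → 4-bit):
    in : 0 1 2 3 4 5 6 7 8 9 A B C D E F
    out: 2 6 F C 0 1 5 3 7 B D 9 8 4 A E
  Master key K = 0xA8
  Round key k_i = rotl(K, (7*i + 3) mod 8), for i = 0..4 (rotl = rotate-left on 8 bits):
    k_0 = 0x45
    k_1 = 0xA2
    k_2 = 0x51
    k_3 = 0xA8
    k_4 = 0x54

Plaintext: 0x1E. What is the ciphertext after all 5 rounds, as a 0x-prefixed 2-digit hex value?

0xDC

s_0 = plaintext = 0x1E
s_1 = Round(s_0, k_0) = 0xE8
s_2 = Round(s_1, k_1) = 0x83
s_3 = Round(s_2, k_2) = 0x37
s_4 = Round(s_3, k_3) = 0x7D
s_5 = Round(s_4, k_4) = 0xDC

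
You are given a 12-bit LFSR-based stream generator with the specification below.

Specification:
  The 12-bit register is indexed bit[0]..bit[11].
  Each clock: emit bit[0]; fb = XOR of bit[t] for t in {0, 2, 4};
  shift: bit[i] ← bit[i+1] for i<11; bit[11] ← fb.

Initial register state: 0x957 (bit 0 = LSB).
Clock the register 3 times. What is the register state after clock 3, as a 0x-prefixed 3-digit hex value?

0xF2A

reg_0 = 0x957
clock 1: out=1, reg = 0xCAB
clock 2: out=1, reg = 0xE55
clock 3: out=1, reg = 0xF2A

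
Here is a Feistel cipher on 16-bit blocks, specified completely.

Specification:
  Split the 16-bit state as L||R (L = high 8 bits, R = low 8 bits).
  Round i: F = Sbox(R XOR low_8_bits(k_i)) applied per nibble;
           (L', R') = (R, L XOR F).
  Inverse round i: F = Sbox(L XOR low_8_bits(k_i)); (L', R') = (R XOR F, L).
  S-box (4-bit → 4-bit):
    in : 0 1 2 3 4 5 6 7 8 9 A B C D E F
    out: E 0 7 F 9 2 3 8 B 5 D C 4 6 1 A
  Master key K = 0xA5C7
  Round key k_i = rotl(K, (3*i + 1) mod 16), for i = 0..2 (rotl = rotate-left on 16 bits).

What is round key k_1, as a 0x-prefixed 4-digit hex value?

0x5C7A

K = 0xA5C7
k_0 = rotl(K, (3*0+1) mod 16) = rotl(K, 1) = 0x4B8F
k_1 = rotl(K, (3*1+1) mod 16) = rotl(K, 4) = 0x5C7A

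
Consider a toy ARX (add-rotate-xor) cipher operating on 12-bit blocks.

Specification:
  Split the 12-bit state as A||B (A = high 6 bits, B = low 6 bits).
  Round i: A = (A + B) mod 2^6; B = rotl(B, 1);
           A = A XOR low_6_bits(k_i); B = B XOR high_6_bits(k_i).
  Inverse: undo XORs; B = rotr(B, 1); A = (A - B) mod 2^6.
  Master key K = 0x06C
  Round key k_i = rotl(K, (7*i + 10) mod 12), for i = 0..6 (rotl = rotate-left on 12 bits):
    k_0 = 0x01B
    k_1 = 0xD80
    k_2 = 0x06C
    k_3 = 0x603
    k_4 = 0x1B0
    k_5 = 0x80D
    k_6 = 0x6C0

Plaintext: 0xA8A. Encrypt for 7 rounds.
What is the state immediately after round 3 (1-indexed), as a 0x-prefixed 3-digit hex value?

s_0 = plaintext = 0xA8A
s_1 = Round(s_0, k_0) = 0xBD4
s_2 = Round(s_1, k_1) = 0x0DE
s_3 = Round(s_2, k_2) = 0x37D
s_4 = Round(s_3, k_3) = 0x263
s_5 = Round(s_4, k_4) = 0x701
s_6 = Round(s_5, k_5) = 0x422
s_7 = Round(s_6, k_6) = 0xC9E

0x37D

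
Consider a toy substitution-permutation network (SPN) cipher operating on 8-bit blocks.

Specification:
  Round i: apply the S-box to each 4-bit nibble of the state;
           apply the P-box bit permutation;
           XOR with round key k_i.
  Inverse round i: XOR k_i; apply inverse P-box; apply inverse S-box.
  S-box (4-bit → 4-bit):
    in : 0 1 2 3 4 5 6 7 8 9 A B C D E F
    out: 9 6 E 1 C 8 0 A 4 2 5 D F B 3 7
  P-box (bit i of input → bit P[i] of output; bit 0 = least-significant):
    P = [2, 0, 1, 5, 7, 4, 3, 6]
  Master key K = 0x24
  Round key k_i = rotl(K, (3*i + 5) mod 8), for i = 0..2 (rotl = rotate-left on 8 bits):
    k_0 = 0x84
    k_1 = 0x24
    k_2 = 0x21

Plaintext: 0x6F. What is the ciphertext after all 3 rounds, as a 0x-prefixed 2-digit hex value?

0x7B

s_0 = plaintext = 0x6F
s_1 = Round(s_0, k_0) = 0x83
s_2 = Round(s_1, k_1) = 0x28
s_3 = Round(s_2, k_2) = 0x7B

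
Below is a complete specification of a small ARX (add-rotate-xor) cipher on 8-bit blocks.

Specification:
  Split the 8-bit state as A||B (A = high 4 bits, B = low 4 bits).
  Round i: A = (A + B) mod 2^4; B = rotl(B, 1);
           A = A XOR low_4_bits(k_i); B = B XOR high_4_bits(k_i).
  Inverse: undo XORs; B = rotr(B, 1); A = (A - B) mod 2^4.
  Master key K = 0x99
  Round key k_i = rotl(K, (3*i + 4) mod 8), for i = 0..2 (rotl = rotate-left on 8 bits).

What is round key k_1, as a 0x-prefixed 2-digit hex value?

K = 0x99
k_0 = rotl(K, (3*0+4) mod 8) = rotl(K, 4) = 0x99
k_1 = rotl(K, (3*1+4) mod 8) = rotl(K, 7) = 0xCC

0xCC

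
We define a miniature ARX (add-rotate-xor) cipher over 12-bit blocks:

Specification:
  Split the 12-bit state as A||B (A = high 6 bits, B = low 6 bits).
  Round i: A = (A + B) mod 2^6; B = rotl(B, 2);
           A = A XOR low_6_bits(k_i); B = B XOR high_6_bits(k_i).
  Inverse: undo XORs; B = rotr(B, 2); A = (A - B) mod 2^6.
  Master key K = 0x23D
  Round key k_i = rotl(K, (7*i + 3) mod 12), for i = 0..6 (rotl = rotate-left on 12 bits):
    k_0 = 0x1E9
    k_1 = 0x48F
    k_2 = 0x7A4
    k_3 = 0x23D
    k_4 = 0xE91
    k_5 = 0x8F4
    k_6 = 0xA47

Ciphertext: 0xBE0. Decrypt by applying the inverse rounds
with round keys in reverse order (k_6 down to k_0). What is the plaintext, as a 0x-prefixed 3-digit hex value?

s_0 = ciphertext = 0xBE0
s_1 = InvRound(s_0, k_6) = 0x592
s_2 = InvRound(s_1, k_5) = 0x19C
s_3 = InvRound(s_2, k_4) = 0xBA9
s_4 = InvRound(s_3, k_3) = 0xED8
s_5 = InvRound(s_4, k_2) = 0xFA1
s_6 = InvRound(s_5, k_1) = 0xD7C
s_7 = InvRound(s_6, k_0) = 0x7BE

0x7BE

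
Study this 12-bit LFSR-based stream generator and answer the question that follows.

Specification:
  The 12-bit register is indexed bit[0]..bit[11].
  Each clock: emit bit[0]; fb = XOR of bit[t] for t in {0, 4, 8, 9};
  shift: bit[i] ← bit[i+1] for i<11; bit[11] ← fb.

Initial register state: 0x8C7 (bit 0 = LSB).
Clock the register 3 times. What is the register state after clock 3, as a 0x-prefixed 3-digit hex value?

0xF18

reg_0 = 0x8C7
clock 1: out=1, reg = 0xC63
clock 2: out=1, reg = 0xE31
clock 3: out=1, reg = 0xF18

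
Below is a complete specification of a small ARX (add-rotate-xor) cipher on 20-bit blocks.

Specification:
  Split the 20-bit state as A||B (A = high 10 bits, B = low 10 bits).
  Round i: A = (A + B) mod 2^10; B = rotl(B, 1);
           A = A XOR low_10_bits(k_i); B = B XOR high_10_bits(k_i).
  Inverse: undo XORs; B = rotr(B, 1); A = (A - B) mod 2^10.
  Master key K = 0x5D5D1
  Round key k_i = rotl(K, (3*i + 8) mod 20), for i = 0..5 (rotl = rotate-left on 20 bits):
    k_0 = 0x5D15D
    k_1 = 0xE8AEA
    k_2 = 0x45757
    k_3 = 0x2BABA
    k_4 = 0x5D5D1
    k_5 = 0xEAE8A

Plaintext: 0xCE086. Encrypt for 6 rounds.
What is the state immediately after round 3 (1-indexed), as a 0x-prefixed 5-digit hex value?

s_0 = plaintext = 0xCE086
s_1 = Round(s_0, k_0) = 0xB8C78
s_2 = Round(s_1, k_1) = 0x6C752
s_3 = Round(s_2, k_2) = 0x953B0
s_4 = Round(s_3, k_3) = 0x2FBCF
s_5 = Round(s_4, k_4) = 0x572EA
s_6 = Round(s_5, k_5) = 0xB327E

0x953B0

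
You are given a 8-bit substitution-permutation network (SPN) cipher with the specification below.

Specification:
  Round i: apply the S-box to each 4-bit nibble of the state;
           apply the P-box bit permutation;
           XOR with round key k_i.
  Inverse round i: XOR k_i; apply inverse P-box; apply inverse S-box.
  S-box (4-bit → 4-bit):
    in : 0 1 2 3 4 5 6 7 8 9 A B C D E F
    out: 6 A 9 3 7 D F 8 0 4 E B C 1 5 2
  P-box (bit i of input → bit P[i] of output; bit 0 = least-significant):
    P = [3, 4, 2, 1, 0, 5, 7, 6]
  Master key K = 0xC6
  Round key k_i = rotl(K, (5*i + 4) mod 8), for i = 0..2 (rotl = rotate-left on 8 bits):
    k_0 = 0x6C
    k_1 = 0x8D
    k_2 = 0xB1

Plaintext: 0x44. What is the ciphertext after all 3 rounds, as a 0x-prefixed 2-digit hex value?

0x3D

s_0 = plaintext = 0x44
s_1 = Round(s_0, k_0) = 0xD1
s_2 = Round(s_1, k_1) = 0x9E
s_3 = Round(s_2, k_2) = 0x3D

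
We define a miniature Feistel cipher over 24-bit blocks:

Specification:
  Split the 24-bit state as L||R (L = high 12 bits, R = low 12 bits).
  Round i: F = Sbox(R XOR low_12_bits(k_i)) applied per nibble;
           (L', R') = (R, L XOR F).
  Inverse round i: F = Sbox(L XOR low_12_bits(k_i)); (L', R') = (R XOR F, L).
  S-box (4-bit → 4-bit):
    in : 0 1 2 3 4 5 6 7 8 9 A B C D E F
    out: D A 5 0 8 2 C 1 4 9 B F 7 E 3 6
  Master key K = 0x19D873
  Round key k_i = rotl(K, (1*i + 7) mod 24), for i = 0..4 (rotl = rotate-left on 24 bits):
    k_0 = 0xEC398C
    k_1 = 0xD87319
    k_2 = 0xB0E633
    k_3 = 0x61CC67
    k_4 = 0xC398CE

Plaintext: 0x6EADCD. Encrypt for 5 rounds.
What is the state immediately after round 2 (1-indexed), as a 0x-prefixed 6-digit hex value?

s_0 = plaintext = 0x6EADCD
s_1 = Round(s_0, k_0) = 0xDCDE60
s_2 = Round(s_1, k_1) = 0xE603D4
s_3 = Round(s_2, k_2) = 0x3D4C51
s_4 = Round(s_3, k_3) = 0xC51ED8
s_5 = Round(s_4, k_4) = 0xED80FD

0xE603D4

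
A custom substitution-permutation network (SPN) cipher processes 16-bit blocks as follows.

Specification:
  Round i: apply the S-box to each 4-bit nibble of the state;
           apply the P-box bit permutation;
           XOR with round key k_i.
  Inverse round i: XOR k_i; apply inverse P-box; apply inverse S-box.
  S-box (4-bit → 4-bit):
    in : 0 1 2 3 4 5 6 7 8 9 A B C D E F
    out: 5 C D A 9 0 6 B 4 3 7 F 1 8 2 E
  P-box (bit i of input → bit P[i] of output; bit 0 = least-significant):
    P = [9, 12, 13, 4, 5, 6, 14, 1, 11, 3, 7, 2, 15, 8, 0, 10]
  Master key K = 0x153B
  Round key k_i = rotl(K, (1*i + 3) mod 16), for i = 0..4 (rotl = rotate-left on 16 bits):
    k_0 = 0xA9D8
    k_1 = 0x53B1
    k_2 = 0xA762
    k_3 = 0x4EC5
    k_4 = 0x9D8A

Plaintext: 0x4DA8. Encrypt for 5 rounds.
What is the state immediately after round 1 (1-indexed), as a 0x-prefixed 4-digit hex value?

0x4DBC

s_0 = plaintext = 0x4DA8
s_1 = Round(s_0, k_0) = 0x4DBC
s_2 = Round(s_1, k_1) = 0x95D7
s_3 = Round(s_2, k_2) = 0x3470
s_4 = Round(s_3, k_3) = 0x61A3
s_5 = Round(s_4, k_4) = 0xCC7F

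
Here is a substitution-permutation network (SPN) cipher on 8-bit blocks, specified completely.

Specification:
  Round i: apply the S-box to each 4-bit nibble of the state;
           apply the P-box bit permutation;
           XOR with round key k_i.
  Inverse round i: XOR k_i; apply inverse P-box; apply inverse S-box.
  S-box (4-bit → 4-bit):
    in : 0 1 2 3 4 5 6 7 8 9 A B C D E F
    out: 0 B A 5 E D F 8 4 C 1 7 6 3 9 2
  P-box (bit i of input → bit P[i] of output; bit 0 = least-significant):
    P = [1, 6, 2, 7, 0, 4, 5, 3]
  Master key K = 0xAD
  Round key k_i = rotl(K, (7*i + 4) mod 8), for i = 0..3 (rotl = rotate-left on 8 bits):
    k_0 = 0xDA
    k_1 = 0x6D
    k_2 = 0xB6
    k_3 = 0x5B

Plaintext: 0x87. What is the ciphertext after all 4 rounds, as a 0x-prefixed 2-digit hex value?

s_0 = plaintext = 0x87
s_1 = Round(s_0, k_0) = 0x7A
s_2 = Round(s_1, k_1) = 0x67
s_3 = Round(s_2, k_2) = 0x0F
s_4 = Round(s_3, k_3) = 0x1B

0x1B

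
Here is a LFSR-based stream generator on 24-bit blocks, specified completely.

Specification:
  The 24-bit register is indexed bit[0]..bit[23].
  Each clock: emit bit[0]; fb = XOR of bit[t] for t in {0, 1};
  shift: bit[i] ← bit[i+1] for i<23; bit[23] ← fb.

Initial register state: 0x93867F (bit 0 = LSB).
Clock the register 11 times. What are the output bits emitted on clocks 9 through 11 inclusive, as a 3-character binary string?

011

reg_0 = 0x93867F
clock 1: out=1, reg = 0x49C33F
clock 2: out=1, reg = 0x24E19F
clock 3: out=1, reg = 0x1270CF
clock 4: out=1, reg = 0x093867
clock 5: out=1, reg = 0x049C33
clock 6: out=1, reg = 0x024E19
clock 7: out=1, reg = 0x81270C
clock 8: out=0, reg = 0x409386
clock 9: out=0, reg = 0xA049C3
clock 10: out=1, reg = 0x5024E1
clock 11: out=1, reg = 0xA81270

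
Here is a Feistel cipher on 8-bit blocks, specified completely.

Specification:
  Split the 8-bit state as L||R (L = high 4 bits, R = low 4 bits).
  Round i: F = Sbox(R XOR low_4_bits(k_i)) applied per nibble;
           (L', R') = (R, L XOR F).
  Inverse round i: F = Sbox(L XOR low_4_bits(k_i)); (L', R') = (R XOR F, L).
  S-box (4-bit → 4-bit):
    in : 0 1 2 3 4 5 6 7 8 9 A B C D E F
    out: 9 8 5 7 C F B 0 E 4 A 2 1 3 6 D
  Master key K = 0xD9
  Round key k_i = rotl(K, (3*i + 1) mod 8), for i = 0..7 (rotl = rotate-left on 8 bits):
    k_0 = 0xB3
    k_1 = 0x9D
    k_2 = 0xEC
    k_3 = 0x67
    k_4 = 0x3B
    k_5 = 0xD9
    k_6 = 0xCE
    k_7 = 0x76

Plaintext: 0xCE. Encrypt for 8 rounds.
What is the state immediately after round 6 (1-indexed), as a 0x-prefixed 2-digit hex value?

0x9C

s_0 = plaintext = 0xCE
s_1 = Round(s_0, k_0) = 0xEF
s_2 = Round(s_1, k_1) = 0xFB
s_3 = Round(s_2, k_2) = 0xBF
s_4 = Round(s_3, k_3) = 0xF5
s_5 = Round(s_4, k_4) = 0x59
s_6 = Round(s_5, k_5) = 0x9C
s_7 = Round(s_6, k_6) = 0xCC
s_8 = Round(s_7, k_7) = 0xC6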